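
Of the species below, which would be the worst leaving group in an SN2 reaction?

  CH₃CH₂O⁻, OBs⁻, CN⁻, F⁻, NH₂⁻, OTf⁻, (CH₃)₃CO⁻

NH₂⁻

A good leaving group is a weak base: the lower the pKₐ of its conjugate acid, the more readily it departs.
OTf⁻: pKₐ(CF₃SO₃H (triflic acid)) ≈ -14
OBs⁻: pKₐ(p-BrC₆H₄SO₃H) ≈ -2.8
F⁻: pKₐ(HF) ≈ 3.2
CN⁻: pKₐ(HCN) ≈ 9.2
CH₃CH₂O⁻: pKₐ(CH₃CH₂OH) ≈ 16
(CH₃)₃CO⁻: pKₐ(t-BuOH) ≈ 18
NH₂⁻: pKₐ(NH₃) ≈ 38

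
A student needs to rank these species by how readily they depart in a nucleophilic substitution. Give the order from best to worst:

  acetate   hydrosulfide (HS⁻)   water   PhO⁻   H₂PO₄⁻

water > H₂PO₄⁻ > acetate > hydrosulfide (HS⁻) > PhO⁻

Leaving-group ability tracks the stability of the departed species; conjugate-acid pKₐ is the usual yardstick (lower pKₐ → better LG).
water: pKₐ(H₃O⁺) ≈ -1.7 — neutral; leaves from a protonated alcohol (R–OH₂⁺)
H₂PO₄⁻: pKₐ(H₃PO₄) ≈ 2.1
acetate: pKₐ(CH₃COOH) ≈ 4.8 — resonance-stabilised but still a weak base
hydrosulfide (HS⁻): pKₐ(H₂S) ≈ 7 — larger and more polarisable than the oxygen analogue
PhO⁻: pKₐ(C₆H₅OH (phenol)) ≈ 10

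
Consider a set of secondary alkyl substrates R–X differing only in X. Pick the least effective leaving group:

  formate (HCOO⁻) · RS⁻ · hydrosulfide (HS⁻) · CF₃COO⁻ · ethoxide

The more stable X⁻ (or X) is on its own — i.e. the weaker a base it is — the better a leaving group it makes.
CF₃COO⁻: pKₐ(CF₃COOH) ≈ 0.2
formate (HCOO⁻): pKₐ(HCOOH) ≈ 3.8
hydrosulfide (HS⁻): pKₐ(H₂S) ≈ 7
RS⁻: pKₐ(RSH (a thiol)) ≈ 10.5
ethoxide: pKₐ(CH₃CH₂OH) ≈ 16

ethoxide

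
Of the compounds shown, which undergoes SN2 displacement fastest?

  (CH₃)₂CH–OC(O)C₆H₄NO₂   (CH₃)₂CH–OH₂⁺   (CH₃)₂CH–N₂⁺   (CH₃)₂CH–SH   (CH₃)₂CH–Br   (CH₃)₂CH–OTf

(CH₃)₂CH–N₂⁺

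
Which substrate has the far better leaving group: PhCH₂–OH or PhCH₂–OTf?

From PhCH₂–OH the departing group would be OH⁻ (pKₐ(H₂O) ≈ 15.7). Strong base; essentially never leaves without prior activation.
From PhCH₂–OTf the leaving group is OTf⁻ (pKₐ(CF₃SO₃H (triflic acid)) ≈ -14). Charge spread over three oxygens and a CF₃ group; the premier leaving group in synthesis.
(In practice PhCH₂–OTf is made from PhCH₂–OH by treatment with Tf₂O / 2,6-lutidine, converting the hydroxyl into a triflate.)

PhCH₂–OTf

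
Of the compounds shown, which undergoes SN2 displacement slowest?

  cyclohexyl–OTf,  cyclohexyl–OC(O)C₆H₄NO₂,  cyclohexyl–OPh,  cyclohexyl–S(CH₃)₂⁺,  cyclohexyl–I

cyclohexyl–OPh

The skeletons are identical, so relative rate is governed entirely by leaving-group ability.
The more stable X⁻ (or X) is on its own — i.e. the weaker a base it is — the better a leaving group it makes.
cyclohexyl–OTf loses OTf⁻: pKₐ(CF₃SO₃H (triflic acid)) ≈ -14
cyclohexyl–I loses I⁻: pKₐ(HI) ≈ -10
cyclohexyl–S(CH₃)₂⁺ loses SR'₂: pKₐ(R'₂SH⁺) ≈ -7
cyclohexyl–OC(O)C₆H₄NO₂ loses p-O₂N–C₆H₄–COO⁻: pKₐ(p-nitrobenzoic acid) ≈ 3.4
cyclohexyl–OPh loses PhO⁻: pKₐ(C₆H₅OH (phenol)) ≈ 10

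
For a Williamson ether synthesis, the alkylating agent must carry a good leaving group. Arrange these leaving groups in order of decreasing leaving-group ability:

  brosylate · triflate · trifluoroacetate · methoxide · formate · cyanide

A good leaving group is a weak base: the lower the pKₐ of its conjugate acid, the more readily it departs.
triflate: pKₐ(CF₃SO₃H (triflic acid)) ≈ -14 — charge spread over three oxygens and a CF₃ group; the premier leaving group in synthesis
brosylate: pKₐ(p-BrC₆H₄SO₃H) ≈ -2.8 — arenesulfonate with a p-bromo substituent
trifluoroacetate: pKₐ(CF₃COOH) ≈ 0.2 — strongly electron-withdrawing CF₃ stabilises the carboxylate
formate: pKₐ(HCOOH) ≈ 3.8 — resonance-stabilised carboxylate
cyanide: pKₐ(HCN) ≈ 9.2 — sp carbon stabilises the charge somewhat, but still a poor LG
methoxide: pKₐ(CH₃OH) ≈ 15.5 — strong base; alkoxides do not leave unassisted

triflate > brosylate > trifluoroacetate > formate > cyanide > methoxide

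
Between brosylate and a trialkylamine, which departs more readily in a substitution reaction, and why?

brosylate is the better leaving group.
pKₐ(p-BrC₆H₄SO₃H) ≈ -2.8 versus pKₐ(R'₃NH⁺) ≈ 10.7: brosylate is the much weaker base.
Arenesulfonate with a p-bromo substituent.

brosylate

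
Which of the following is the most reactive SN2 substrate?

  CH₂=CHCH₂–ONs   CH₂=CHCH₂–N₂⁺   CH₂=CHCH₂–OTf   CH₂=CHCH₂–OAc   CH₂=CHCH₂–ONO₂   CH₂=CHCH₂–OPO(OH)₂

CH₂=CHCH₂–N₂⁺

Identical carbon frameworks mean the comparison reduces to leaving-group quality.
Leaving-group ability tracks the stability of the departed species; conjugate-acid pKₐ is the usual yardstick (lower pKₐ → better LG).
CH₂=CHCH₂–N₂⁺ loses N₂: no meaningful conjugate acid; N₂ departs as an exceptionally stable neutral molecule
CH₂=CHCH₂–OTf loses OTf⁻: pKₐ(CF₃SO₃H (triflic acid)) ≈ -14
CH₂=CHCH₂–ONs loses ONs⁻: pKₐ(p-O₂NC₆H₄SO₃H) ≈ -3.5
CH₂=CHCH₂–ONO₂ loses NO₃⁻: pKₐ(HNO₃) ≈ -1.3
CH₂=CHCH₂–OPO(OH)₂ loses H₂PO₄⁻: pKₐ(H₃PO₄) ≈ 2.1
CH₂=CHCH₂–OAc loses AcO⁻: pKₐ(CH₃COOH) ≈ 4.8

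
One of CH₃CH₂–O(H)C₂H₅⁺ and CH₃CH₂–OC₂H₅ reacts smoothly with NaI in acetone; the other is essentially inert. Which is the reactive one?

CH₃CH₂–O(H)C₂H₅⁺

From CH₃CH₂–OC₂H₅ the departing group would be CH₃CH₂O⁻ (pKₐ(CH₃CH₂OH) ≈ 16). Strong base; alkoxides do not leave unassisted.
From CH₃CH₂–O(H)C₂H₅⁺ the leaving group is R'OH (pKₐ(R'OH₂⁺) ≈ -2.4). Neutral; leaves from a protonated ether (an oxonium ion, R–O(H)R'⁺).
(In practice CH₃CH₂–O(H)C₂H₅⁺ is made from CH₃CH₂–OC₂H₅ by protonation with concentrated HBr, allowing neutral ethanol, rather than ethoxide, to depart.)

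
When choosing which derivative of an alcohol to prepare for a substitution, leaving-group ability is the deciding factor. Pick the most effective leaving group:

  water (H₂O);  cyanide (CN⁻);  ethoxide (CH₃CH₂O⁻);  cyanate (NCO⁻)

water (H₂O)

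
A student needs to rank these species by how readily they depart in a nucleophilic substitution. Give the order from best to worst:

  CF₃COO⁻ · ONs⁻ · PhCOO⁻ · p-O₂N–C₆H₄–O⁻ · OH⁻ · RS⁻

ONs⁻ > CF₃COO⁻ > PhCOO⁻ > p-O₂N–C₆H₄–O⁻ > RS⁻ > OH⁻

Rank by basicity of the departing species: weakest base leaves most easily.
ONs⁻: pKₐ(p-O₂NC₆H₄SO₃H) ≈ -3.5
CF₃COO⁻: pKₐ(CF₃COOH) ≈ 0.2
PhCOO⁻: pKₐ(C₆H₅COOH) ≈ 4.2
p-O₂N–C₆H₄–O⁻: pKₐ(p-nitrophenol) ≈ 7.2
RS⁻: pKₐ(RSH (a thiol)) ≈ 10.5
OH⁻: pKₐ(H₂O) ≈ 15.7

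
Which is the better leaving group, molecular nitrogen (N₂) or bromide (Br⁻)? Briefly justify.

molecular nitrogen (N₂)

molecular nitrogen (N₂) is the better leaving group.
N₂ is the ultimate leaving group — it departs as an exceptionally stable neutral molecule, whereas bromide (Br⁻) (pKₐ(HBr) ≈ -9) is far more basic.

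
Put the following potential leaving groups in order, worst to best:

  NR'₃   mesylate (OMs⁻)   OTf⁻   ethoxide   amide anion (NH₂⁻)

amide anion (NH₂⁻) < ethoxide < NR'₃ < mesylate (OMs⁻) < OTf⁻

Rank by basicity of the departing species: weakest base leaves most easily.
OTf⁻: pKₐ(CF₃SO₃H (triflic acid)) ≈ -14
mesylate (OMs⁻): pKₐ(CH₃SO₃H (MsOH)) ≈ -1.9
NR'₃: pKₐ(R'₃NH⁺) ≈ 10.7
ethoxide: pKₐ(CH₃CH₂OH) ≈ 16 — strong base; alkoxides do not leave unassisted
amide anion (NH₂⁻): pKₐ(NH₃) ≈ 38
The question asks for worst first, so the sequence is read in increasing leaving-group ability.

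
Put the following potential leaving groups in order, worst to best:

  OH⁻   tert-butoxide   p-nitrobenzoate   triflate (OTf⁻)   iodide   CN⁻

A good leaving group is a weak base: the lower the pKₐ of its conjugate acid, the more readily it departs.
triflate (OTf⁻): pKₐ(CF₃SO₃H (triflic acid)) ≈ -14 — charge spread over three oxygens and a CF₃ group; the premier leaving group in synthesis
iodide: pKₐ(HI) ≈ -10 — large, highly polarisable; very weak base
p-nitrobenzoate: pKₐ(p-nitrobenzoic acid) ≈ 3.4 — electron-withdrawing nitro group stabilises the carboxylate
CN⁻: pKₐ(HCN) ≈ 9.2 — sp carbon stabilises the charge somewhat, but still a poor LG
OH⁻: pKₐ(H₂O) ≈ 15.7 — strong base; essentially never leaves without prior activation
tert-butoxide: pKₐ(t-BuOH) ≈ 18 — bulky, strongly basic alkoxide
Listed from poorest to best leaving group as asked.

tert-butoxide < OH⁻ < CN⁻ < p-nitrobenzoate < iodide < triflate (OTf⁻)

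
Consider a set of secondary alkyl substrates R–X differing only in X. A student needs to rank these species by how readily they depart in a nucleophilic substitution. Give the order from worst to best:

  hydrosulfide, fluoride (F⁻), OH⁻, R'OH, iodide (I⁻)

OH⁻ < hydrosulfide < fluoride (F⁻) < R'OH < iodide (I⁻)

iodide (I⁻): pKₐ(HI) ≈ -10
R'OH: pKₐ(R'OH₂⁺) ≈ -2.4
fluoride (F⁻): pKₐ(HF) ≈ 3.2
hydrosulfide: pKₐ(H₂S) ≈ 7
OH⁻: pKₐ(H₂O) ≈ 15.7
Reversing gives the worst-to-best order requested.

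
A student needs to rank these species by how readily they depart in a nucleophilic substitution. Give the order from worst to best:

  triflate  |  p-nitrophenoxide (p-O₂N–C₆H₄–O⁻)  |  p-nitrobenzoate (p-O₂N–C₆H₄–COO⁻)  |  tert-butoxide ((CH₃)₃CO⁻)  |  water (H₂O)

tert-butoxide ((CH₃)₃CO⁻) < p-nitrophenoxide (p-O₂N–C₆H₄–O⁻) < p-nitrobenzoate (p-O₂N–C₆H₄–COO⁻) < water (H₂O) < triflate

triflate: pKₐ(CF₃SO₃H (triflic acid)) ≈ -14
water (H₂O): pKₐ(H₃O⁺) ≈ -1.7 — neutral; leaves from a protonated alcohol (R–OH₂⁺)
p-nitrobenzoate (p-O₂N–C₆H₄–COO⁻): pKₐ(p-nitrobenzoic acid) ≈ 3.4
p-nitrophenoxide (p-O₂N–C₆H₄–O⁻): pKₐ(p-nitrophenol) ≈ 7.2
tert-butoxide ((CH₃)₃CO⁻): pKₐ(t-BuOH) ≈ 18 — bulky, strongly basic alkoxide
The question asks for worst first, so the sequence is read in increasing leaving-group ability.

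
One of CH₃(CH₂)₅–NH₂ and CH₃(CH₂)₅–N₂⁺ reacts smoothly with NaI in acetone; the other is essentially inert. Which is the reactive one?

From CH₃(CH₂)₅–NH₂ the departing group would be NH₂⁻ (pKₐ(NH₃) ≈ 38). Extremely strong base; never a leaving group.
From CH₃(CH₂)₅–N₂⁺ the leaving group is N₂ (no meaningful conjugate acid; N₂ departs as an exceptionally stable neutral molecule).
(In practice CH₃(CH₂)₅–N₂⁺ is made from CH₃(CH₂)₅–NH₂ by diazotisation (NaNO₂ / HCl, 0 °C), generating a diazonium salt that expels N₂.)

CH₃(CH₂)₅–N₂⁺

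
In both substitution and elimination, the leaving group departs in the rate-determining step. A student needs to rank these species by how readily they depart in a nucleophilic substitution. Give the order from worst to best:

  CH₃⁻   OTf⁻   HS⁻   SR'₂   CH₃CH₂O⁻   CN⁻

CH₃⁻ < CH₃CH₂O⁻ < CN⁻ < HS⁻ < SR'₂ < OTf⁻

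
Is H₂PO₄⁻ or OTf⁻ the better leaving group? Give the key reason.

OTf⁻

OTf⁻ is the better leaving group.
pKₐ(CF₃SO₃H (triflic acid)) ≈ -14 versus pKₐ(H₃PO₄) ≈ 2.1: OTf⁻ is the much weaker base.
Charge spread over three oxygens and a CF₃ group; the premier leaving group in synthesis.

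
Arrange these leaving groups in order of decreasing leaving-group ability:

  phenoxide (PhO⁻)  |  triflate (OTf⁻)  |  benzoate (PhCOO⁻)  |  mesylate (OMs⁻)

triflate (OTf⁻) > mesylate (OMs⁻) > benzoate (PhCOO⁻) > phenoxide (PhO⁻)

The more stable X⁻ (or X) is on its own — i.e. the weaker a base it is — the better a leaving group it makes.
triflate (OTf⁻): pKₐ(CF₃SO₃H (triflic acid)) ≈ -14
mesylate (OMs⁻): pKₐ(CH₃SO₃H (MsOH)) ≈ -1.9
benzoate (PhCOO⁻): pKₐ(C₆H₅COOH) ≈ 4.2
phenoxide (PhO⁻): pKₐ(C₆H₅OH (phenol)) ≈ 10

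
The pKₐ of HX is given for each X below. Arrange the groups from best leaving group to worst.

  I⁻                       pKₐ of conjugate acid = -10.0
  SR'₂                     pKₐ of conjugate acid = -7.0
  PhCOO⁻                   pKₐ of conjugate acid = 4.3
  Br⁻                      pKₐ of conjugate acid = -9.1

Lower conjugate-acid pKₐ ⇒ weaker base ⇒ better leaving group.
Sorting by the given values: I⁻ (-10.0), Br⁻ (-9.1), SR'₂ (-7.0), PhCOO⁻ (4.3).

I⁻ > Br⁻ > SR'₂ > PhCOO⁻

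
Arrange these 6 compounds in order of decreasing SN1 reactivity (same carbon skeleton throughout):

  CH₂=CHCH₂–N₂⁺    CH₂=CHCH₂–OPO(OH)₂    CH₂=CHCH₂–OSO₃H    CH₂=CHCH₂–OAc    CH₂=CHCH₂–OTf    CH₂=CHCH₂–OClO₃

CH₂=CHCH₂–N₂⁺ > CH₂=CHCH₂–OTf > CH₂=CHCH₂–OClO₃ > CH₂=CHCH₂–OSO₃H > CH₂=CHCH₂–OPO(OH)₂ > CH₂=CHCH₂–OAc

The skeletons are identical, so relative rate is governed entirely by leaving-group ability.
The more stable X⁻ (or X) is on its own — i.e. the weaker a base it is — the better a leaving group it makes.
CH₂=CHCH₂–N₂⁺ loses N₂: no meaningful conjugate acid; N₂ departs as an exceptionally stable neutral molecule
CH₂=CHCH₂–OTf loses OTf⁻: pKₐ(CF₃SO₃H (triflic acid)) ≈ -14
CH₂=CHCH₂–OClO₃ loses ClO₄⁻: pKₐ(HClO₄) ≈ -10
CH₂=CHCH₂–OSO₃H loses HSO₄⁻: pKₐ(H₂SO₄) ≈ -3
CH₂=CHCH₂–OPO(OH)₂ loses H₂PO₄⁻: pKₐ(H₃PO₄) ≈ 2.1
CH₂=CHCH₂–OAc loses AcO⁻: pKₐ(CH₃COOH) ≈ 4.8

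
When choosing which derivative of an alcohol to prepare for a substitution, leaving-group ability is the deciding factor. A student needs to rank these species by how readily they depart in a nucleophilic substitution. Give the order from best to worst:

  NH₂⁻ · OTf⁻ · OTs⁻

OTf⁻ > OTs⁻ > NH₂⁻

The more stable X⁻ (or X) is on its own — i.e. the weaker a base it is — the better a leaving group it makes.
OTf⁻: pKₐ(CF₃SO₃H (triflic acid)) ≈ -14
OTs⁻: pKₐ(p-CH₃C₆H₄SO₃H (TsOH)) ≈ -2.8 — resonance-delocalised arenesulfonate
NH₂⁻: pKₐ(NH₃) ≈ 38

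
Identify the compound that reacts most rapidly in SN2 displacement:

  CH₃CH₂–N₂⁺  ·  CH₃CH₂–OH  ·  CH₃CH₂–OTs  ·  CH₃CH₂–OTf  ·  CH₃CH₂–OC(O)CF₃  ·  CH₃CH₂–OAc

With the same alkyl group throughout, only the leaving group differentiates the rates.
A good leaving group is a weak base: the lower the pKₐ of its conjugate acid, the more readily it departs.
CH₃CH₂–N₂⁺ loses N₂: no meaningful conjugate acid; N₂ departs as an exceptionally stable neutral molecule
CH₃CH₂–OTf loses OTf⁻: pKₐ(CF₃SO₃H (triflic acid)) ≈ -14
CH₃CH₂–OTs loses OTs⁻: pKₐ(p-CH₃C₆H₄SO₃H (TsOH)) ≈ -2.8
CH₃CH₂–OC(O)CF₃ loses CF₃COO⁻: pKₐ(CF₃COOH) ≈ 0.2
CH₃CH₂–OAc loses AcO⁻: pKₐ(CH₃COOH) ≈ 4.8
CH₃CH₂–OH loses OH⁻: pKₐ(H₂O) ≈ 15.7

CH₃CH₂–N₂⁺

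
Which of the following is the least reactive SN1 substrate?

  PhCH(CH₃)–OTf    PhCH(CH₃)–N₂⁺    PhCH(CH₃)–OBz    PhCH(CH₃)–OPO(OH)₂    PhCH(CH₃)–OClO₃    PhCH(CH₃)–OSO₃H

The skeletons are identical, so relative rate is governed entirely by leaving-group ability.
The more stable X⁻ (or X) is on its own — i.e. the weaker a base it is — the better a leaving group it makes.
PhCH(CH₃)–N₂⁺ loses N₂: no meaningful conjugate acid; N₂ departs as an exceptionally stable neutral molecule
PhCH(CH₃)–OTf loses OTf⁻: pKₐ(CF₃SO₃H (triflic acid)) ≈ -14
PhCH(CH₃)–OClO₃ loses ClO₄⁻: pKₐ(HClO₄) ≈ -10
PhCH(CH₃)–OSO₃H loses HSO₄⁻: pKₐ(H₂SO₄) ≈ -3
PhCH(CH₃)–OPO(OH)₂ loses H₂PO₄⁻: pKₐ(H₃PO₄) ≈ 2.1
PhCH(CH₃)–OBz loses PhCOO⁻: pKₐ(C₆H₅COOH) ≈ 4.2

PhCH(CH₃)–OBz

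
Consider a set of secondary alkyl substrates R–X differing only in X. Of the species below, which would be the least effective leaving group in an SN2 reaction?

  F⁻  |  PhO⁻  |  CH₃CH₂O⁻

CH₃CH₂O⁻

F⁻: pKₐ(HF) ≈ 3.2
PhO⁻: pKₐ(C₆H₅OH (phenol)) ≈ 10
CH₃CH₂O⁻: pKₐ(CH₃CH₂OH) ≈ 16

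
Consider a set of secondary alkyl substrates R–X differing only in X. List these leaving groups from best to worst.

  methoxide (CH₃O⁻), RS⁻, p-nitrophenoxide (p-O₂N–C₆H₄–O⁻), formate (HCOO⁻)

formate (HCOO⁻) > p-nitrophenoxide (p-O₂N–C₆H₄–O⁻) > RS⁻ > methoxide (CH₃O⁻)

A good leaving group is a weak base: the lower the pKₐ of its conjugate acid, the more readily it departs.
formate (HCOO⁻): pKₐ(HCOOH) ≈ 3.8
p-nitrophenoxide (p-O₂N–C₆H₄–O⁻): pKₐ(p-nitrophenol) ≈ 7.2
RS⁻: pKₐ(RSH (a thiol)) ≈ 10.5 — moderately basic; rarely leaves without activation
methoxide (CH₃O⁻): pKₐ(CH₃OH) ≈ 15.5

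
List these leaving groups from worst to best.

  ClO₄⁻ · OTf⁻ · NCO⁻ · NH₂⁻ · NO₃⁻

OTf⁻: pKₐ(CF₃SO₃H (triflic acid)) ≈ -14 — charge spread over three oxygens and a CF₃ group; the premier leaving group in synthesis
ClO₄⁻: pKₐ(HClO₄) ≈ -10 — extremely weak base; rarely used for safety reasons
NO₃⁻: pKₐ(HNO₃) ≈ -1.3 — resonance-delocalised over three oxygens
NCO⁻: pKₐ(HOCN) ≈ 3.5
NH₂⁻: pKₐ(NH₃) ≈ 38 — extremely strong base; never a leaving group
Reversing gives the worst-to-best order requested.

NH₂⁻ < NCO⁻ < NO₃⁻ < ClO₄⁻ < OTf⁻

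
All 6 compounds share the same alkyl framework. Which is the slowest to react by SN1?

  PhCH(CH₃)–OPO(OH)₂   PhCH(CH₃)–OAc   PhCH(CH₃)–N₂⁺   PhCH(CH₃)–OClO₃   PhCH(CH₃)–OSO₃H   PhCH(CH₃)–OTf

PhCH(CH₃)–OAc

With the same alkyl group throughout, only the leaving group differentiates the rates.
A good leaving group is a weak base: the lower the pKₐ of its conjugate acid, the more readily it departs.
PhCH(CH₃)–N₂⁺ loses N₂: no meaningful conjugate acid; N₂ departs as an exceptionally stable neutral molecule
PhCH(CH₃)–OTf loses OTf⁻: pKₐ(CF₃SO₃H (triflic acid)) ≈ -14
PhCH(CH₃)–OClO₃ loses ClO₄⁻: pKₐ(HClO₄) ≈ -10
PhCH(CH₃)–OSO₃H loses HSO₄⁻: pKₐ(H₂SO₄) ≈ -3
PhCH(CH₃)–OPO(OH)₂ loses H₂PO₄⁻: pKₐ(H₃PO₄) ≈ 2.1
PhCH(CH₃)–OAc loses AcO⁻: pKₐ(CH₃COOH) ≈ 4.8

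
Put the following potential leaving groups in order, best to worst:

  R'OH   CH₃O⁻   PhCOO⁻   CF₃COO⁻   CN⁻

R'OH > CF₃COO⁻ > PhCOO⁻ > CN⁻ > CH₃O⁻

R'OH: pKₐ(R'OH₂⁺) ≈ -2.4
CF₃COO⁻: pKₐ(CF₃COOH) ≈ 0.2
PhCOO⁻: pKₐ(C₆H₅COOH) ≈ 4.2
CN⁻: pKₐ(HCN) ≈ 9.2
CH₃O⁻: pKₐ(CH₃OH) ≈ 15.5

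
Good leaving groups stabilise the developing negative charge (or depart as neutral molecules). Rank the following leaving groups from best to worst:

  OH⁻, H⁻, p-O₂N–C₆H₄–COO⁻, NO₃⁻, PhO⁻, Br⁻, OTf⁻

OTf⁻: pKₐ(CF₃SO₃H (triflic acid)) ≈ -14
Br⁻: pKₐ(HBr) ≈ -9
NO₃⁻: pKₐ(HNO₃) ≈ -1.3
p-O₂N–C₆H₄–COO⁻: pKₐ(p-nitrobenzoic acid) ≈ 3.4
PhO⁻: pKₐ(C₆H₅OH (phenol)) ≈ 10
OH⁻: pKₐ(H₂O) ≈ 15.7
H⁻: pKₐ(H₂) ≈ 36

OTf⁻ > Br⁻ > NO₃⁻ > p-O₂N–C₆H₄–COO⁻ > PhO⁻ > OH⁻ > H⁻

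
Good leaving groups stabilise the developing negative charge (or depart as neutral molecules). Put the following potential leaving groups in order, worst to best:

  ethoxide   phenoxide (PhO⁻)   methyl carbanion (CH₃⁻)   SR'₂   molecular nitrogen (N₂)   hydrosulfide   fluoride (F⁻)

methyl carbanion (CH₃⁻) < ethoxide < phenoxide (PhO⁻) < hydrosulfide < fluoride (F⁻) < SR'₂ < molecular nitrogen (N₂)

molecular nitrogen (N₂): no meaningful conjugate acid; N₂ departs as an exceptionally stable neutral molecule
SR'₂: pKₐ(R'₂SH⁺) ≈ -7 — neutral; leaves from a sulfonium salt (R–SR'₂⁺)
fluoride (F⁻): pKₐ(HF) ≈ 3.2
hydrosulfide: pKₐ(H₂S) ≈ 7
phenoxide (PhO⁻): pKₐ(C₆H₅OH (phenol)) ≈ 10
ethoxide: pKₐ(CH₃CH₂OH) ≈ 16
methyl carbanion (CH₃⁻): pKₐ(CH₄) ≈ 48 — unstabilised carbanion; the worst conceivable leaving group
The question asks for worst first, so the sequence is read in increasing leaving-group ability.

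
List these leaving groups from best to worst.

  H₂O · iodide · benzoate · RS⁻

iodide > H₂O > benzoate > RS⁻

iodide: pKₐ(HI) ≈ -10 — large, highly polarisable; very weak base
H₂O: pKₐ(H₃O⁺) ≈ -1.7
benzoate: pKₐ(C₆H₅COOH) ≈ 4.2 — aryl carboxylate
RS⁻: pKₐ(RSH (a thiol)) ≈ 10.5 — moderately basic; rarely leaves without activation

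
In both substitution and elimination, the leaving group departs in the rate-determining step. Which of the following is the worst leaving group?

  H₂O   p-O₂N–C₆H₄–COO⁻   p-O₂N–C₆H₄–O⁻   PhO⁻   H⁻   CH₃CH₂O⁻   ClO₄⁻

ClO₄⁻: pKₐ(HClO₄) ≈ -10
H₂O: pKₐ(H₃O⁺) ≈ -1.7
p-O₂N–C₆H₄–COO⁻: pKₐ(p-nitrobenzoic acid) ≈ 3.4
p-O₂N–C₆H₄–O⁻: pKₐ(p-nitrophenol) ≈ 7.2
PhO⁻: pKₐ(C₆H₅OH (phenol)) ≈ 10
CH₃CH₂O⁻: pKₐ(CH₃CH₂OH) ≈ 16
H⁻: pKₐ(H₂) ≈ 36

H⁻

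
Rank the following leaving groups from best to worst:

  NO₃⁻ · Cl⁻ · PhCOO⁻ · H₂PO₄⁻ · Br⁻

Br⁻ > Cl⁻ > NO₃⁻ > H₂PO₄⁻ > PhCOO⁻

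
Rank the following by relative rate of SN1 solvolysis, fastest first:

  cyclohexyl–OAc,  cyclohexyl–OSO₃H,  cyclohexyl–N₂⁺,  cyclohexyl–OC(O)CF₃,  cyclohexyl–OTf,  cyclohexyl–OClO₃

With the same alkyl group throughout, only the leaving group differentiates the rates.
A good leaving group is a weak base: the lower the pKₐ of its conjugate acid, the more readily it departs.
cyclohexyl–N₂⁺ loses N₂: no meaningful conjugate acid; N₂ departs as an exceptionally stable neutral molecule
cyclohexyl–OTf loses OTf⁻: pKₐ(CF₃SO₃H (triflic acid)) ≈ -14
cyclohexyl–OClO₃ loses ClO₄⁻: pKₐ(HClO₄) ≈ -10
cyclohexyl–OSO₃H loses HSO₄⁻: pKₐ(H₂SO₄) ≈ -3
cyclohexyl–OC(O)CF₃ loses CF₃COO⁻: pKₐ(CF₃COOH) ≈ 0.2
cyclohexyl–OAc loses AcO⁻: pKₐ(CH₃COOH) ≈ 4.8

cyclohexyl–N₂⁺ > cyclohexyl–OTf > cyclohexyl–OClO₃ > cyclohexyl–OSO₃H > cyclohexyl–OC(O)CF₃ > cyclohexyl–OAc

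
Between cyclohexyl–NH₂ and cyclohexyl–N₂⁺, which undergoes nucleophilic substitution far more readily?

cyclohexyl–N₂⁺

From cyclohexyl–NH₂ the departing group would be NH₂⁻ (pKₐ(NH₃) ≈ 38). Extremely strong base; never a leaving group.
From cyclohexyl–N₂⁺ the leaving group is N₂ (no meaningful conjugate acid; N₂ departs as an exceptionally stable neutral molecule).
(In practice cyclohexyl–N₂⁺ is made from cyclohexyl–NH₂ by diazotisation (NaNO₂ / HCl, 0 °C), generating a diazonium salt that expels N₂.)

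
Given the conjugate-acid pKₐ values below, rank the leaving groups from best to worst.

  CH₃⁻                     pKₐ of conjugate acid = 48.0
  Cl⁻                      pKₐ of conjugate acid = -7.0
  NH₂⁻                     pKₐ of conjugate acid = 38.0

Cl⁻ > NH₂⁻ > CH₃⁻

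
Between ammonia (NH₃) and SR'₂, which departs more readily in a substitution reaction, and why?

SR'₂

SR'₂ is the better leaving group.
pKₐ(R'₂SH⁺) ≈ -7 versus pKₐ(NH₄⁺) ≈ 9.2: SR'₂ is the much weaker base.
Neutral; leaves from a sulfonium salt (R–SR'₂⁺).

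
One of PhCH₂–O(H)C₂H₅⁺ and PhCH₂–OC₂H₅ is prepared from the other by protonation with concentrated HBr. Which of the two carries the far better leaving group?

PhCH₂–O(H)C₂H₅⁺

From PhCH₂–OC₂H₅ the departing group would be CH₃CH₂O⁻ (pKₐ(CH₃CH₂OH) ≈ 16). Strong base; alkoxides do not leave unassisted.
From PhCH₂–O(H)C₂H₅⁺ the leaving group is R'OH (pKₐ(R'OH₂⁺) ≈ -2.4). Neutral; leaves from a protonated ether (an oxonium ion, R–O(H)R'⁺).
Protonation with concentrated HBr works by allowing neutral ethanol, rather than ethoxide, to depart, making PhCH₂–O(H)C₂H₅⁺ enormously more reactive.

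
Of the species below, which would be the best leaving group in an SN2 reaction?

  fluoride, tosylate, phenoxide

tosylate

tosylate: pKₐ(p-CH₃C₆H₄SO₃H (TsOH)) ≈ -2.8
fluoride: pKₐ(HF) ≈ 3.2
phenoxide: pKₐ(C₆H₅OH (phenol)) ≈ 10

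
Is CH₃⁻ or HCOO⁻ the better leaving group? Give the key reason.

HCOO⁻ is the better leaving group.
pKₐ(HCOOH) ≈ 3.8 versus pKₐ(CH₄) ≈ 48: HCOO⁻ is the much weaker base.
Resonance-stabilised carboxylate.

HCOO⁻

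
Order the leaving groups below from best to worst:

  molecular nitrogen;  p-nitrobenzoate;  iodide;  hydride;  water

The more stable X⁻ (or X) is on its own — i.e. the weaker a base it is — the better a leaving group it makes.
molecular nitrogen: no meaningful conjugate acid; N₂ departs as an exceptionally stable neutral molecule
iodide: pKₐ(HI) ≈ -10 — large, highly polarisable; very weak base
water: pKₐ(H₃O⁺) ≈ -1.7 — neutral; leaves from a protonated alcohol (R–OH₂⁺)
p-nitrobenzoate: pKₐ(p-nitrobenzoic acid) ≈ 3.4 — electron-withdrawing nitro group stabilises the carboxylate
hydride: pKₐ(H₂) ≈ 36

molecular nitrogen > iodide > water > p-nitrobenzoate > hydride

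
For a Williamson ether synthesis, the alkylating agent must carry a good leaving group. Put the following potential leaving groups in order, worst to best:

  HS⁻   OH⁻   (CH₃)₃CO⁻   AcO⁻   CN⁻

AcO⁻: pKₐ(CH₃COOH) ≈ 4.8
HS⁻: pKₐ(H₂S) ≈ 7 — larger and more polarisable than the oxygen analogue
CN⁻: pKₐ(HCN) ≈ 9.2
OH⁻: pKₐ(H₂O) ≈ 15.7 — strong base; essentially never leaves without prior activation
(CH₃)₃CO⁻: pKₐ(t-BuOH) ≈ 18
Reversing gives the worst-to-best order requested.

(CH₃)₃CO⁻ < OH⁻ < CN⁻ < HS⁻ < AcO⁻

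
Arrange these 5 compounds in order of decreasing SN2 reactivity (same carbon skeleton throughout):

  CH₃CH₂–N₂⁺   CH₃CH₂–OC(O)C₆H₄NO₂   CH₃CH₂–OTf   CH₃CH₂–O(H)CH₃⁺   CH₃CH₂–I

The skeletons are identical, so relative rate is governed entirely by leaving-group ability.
Leaving-group ability tracks the stability of the departed species; conjugate-acid pKₐ is the usual yardstick (lower pKₐ → better LG).
CH₃CH₂–N₂⁺ loses N₂: no meaningful conjugate acid; N₂ departs as an exceptionally stable neutral molecule
CH₃CH₂–OTf loses OTf⁻: pKₐ(CF₃SO₃H (triflic acid)) ≈ -14
CH₃CH₂–I loses I⁻: pKₐ(HI) ≈ -10
CH₃CH₂–O(H)CH₃⁺ loses R'OH: pKₐ(R'OH₂⁺) ≈ -2.4
CH₃CH₂–OC(O)C₆H₄NO₂ loses p-O₂N–C₆H₄–COO⁻: pKₐ(p-nitrobenzoic acid) ≈ 3.4

CH₃CH₂–N₂⁺ > CH₃CH₂–OTf > CH₃CH₂–I > CH₃CH₂–O(H)CH₃⁺ > CH₃CH₂–OC(O)C₆H₄NO₂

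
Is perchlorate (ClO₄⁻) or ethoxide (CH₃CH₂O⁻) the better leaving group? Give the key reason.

perchlorate (ClO₄⁻) is the better leaving group.
pKₐ(HClO₄) ≈ -10 versus pKₐ(CH₃CH₂OH) ≈ 16: perchlorate (ClO₄⁻) is the much weaker base.
Extremely weak base; rarely used for safety reasons.

perchlorate (ClO₄⁻)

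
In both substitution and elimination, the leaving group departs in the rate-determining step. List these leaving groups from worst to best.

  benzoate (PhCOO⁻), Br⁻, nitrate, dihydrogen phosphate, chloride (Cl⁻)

Br⁻: pKₐ(HBr) ≈ -9 — weak base; good leaving group
chloride (Cl⁻): pKₐ(HCl) ≈ -7 — moderately weak base
nitrate: pKₐ(HNO₃) ≈ -1.3 — resonance-delocalised over three oxygens
dihydrogen phosphate: pKₐ(H₃PO₄) ≈ 2.1 — moderate base; biological leaving group after further activation
benzoate (PhCOO⁻): pKₐ(C₆H₅COOH) ≈ 4.2 — aryl carboxylate
Reversing gives the worst-to-best order requested.

benzoate (PhCOO⁻) < dihydrogen phosphate < nitrate < chloride (Cl⁻) < Br⁻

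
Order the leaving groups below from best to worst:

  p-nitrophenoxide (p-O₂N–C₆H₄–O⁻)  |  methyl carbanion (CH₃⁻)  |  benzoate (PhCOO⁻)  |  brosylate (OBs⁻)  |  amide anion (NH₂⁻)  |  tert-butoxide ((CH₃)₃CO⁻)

brosylate (OBs⁻) > benzoate (PhCOO⁻) > p-nitrophenoxide (p-O₂N–C₆H₄–O⁻) > tert-butoxide ((CH₃)₃CO⁻) > amide anion (NH₂⁻) > methyl carbanion (CH₃⁻)

brosylate (OBs⁻): pKₐ(p-BrC₆H₄SO₃H) ≈ -2.8 — arenesulfonate with a p-bromo substituent
benzoate (PhCOO⁻): pKₐ(C₆H₅COOH) ≈ 4.2 — aryl carboxylate
p-nitrophenoxide (p-O₂N–C₆H₄–O⁻): pKₐ(p-nitrophenol) ≈ 7.2
tert-butoxide ((CH₃)₃CO⁻): pKₐ(t-BuOH) ≈ 18
amide anion (NH₂⁻): pKₐ(NH₃) ≈ 38 — extremely strong base; never a leaving group
methyl carbanion (CH₃⁻): pKₐ(CH₄) ≈ 48 — unstabilised carbanion; the worst conceivable leaving group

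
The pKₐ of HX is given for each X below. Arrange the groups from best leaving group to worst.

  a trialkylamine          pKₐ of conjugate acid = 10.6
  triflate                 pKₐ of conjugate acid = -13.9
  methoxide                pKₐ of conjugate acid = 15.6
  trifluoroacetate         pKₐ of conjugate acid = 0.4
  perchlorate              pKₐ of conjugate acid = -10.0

Lower conjugate-acid pKₐ ⇒ weaker base ⇒ better leaving group.
Sorting by the given values: triflate (-13.9), perchlorate (-10.0), trifluoroacetate (0.4), a trialkylamine (10.6), methoxide (15.6).

triflate > perchlorate > trifluoroacetate > a trialkylamine > methoxide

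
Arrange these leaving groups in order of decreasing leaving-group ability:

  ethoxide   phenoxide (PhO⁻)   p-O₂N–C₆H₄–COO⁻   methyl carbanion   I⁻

I⁻ > p-O₂N–C₆H₄–COO⁻ > phenoxide (PhO⁻) > ethoxide > methyl carbanion

Rank by basicity of the departing species: weakest base leaves most easily.
I⁻: pKₐ(HI) ≈ -10
p-O₂N–C₆H₄–COO⁻: pKₐ(p-nitrobenzoic acid) ≈ 3.4
phenoxide (PhO⁻): pKₐ(C₆H₅OH (phenol)) ≈ 10 — resonance into the ring helps, but still a poor LG
ethoxide: pKₐ(CH₃CH₂OH) ≈ 16 — strong base; alkoxides do not leave unassisted
methyl carbanion: pKₐ(CH₄) ≈ 48 — unstabilised carbanion; the worst conceivable leaving group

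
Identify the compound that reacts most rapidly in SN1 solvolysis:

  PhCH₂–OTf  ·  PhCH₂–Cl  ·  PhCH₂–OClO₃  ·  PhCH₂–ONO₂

Same R in every case — rank the leaving groups.
A good leaving group is a weak base: the lower the pKₐ of its conjugate acid, the more readily it departs.
PhCH₂–OTf loses OTf⁻: pKₐ(CF₃SO₃H (triflic acid)) ≈ -14
PhCH₂–OClO₃ loses ClO₄⁻: pKₐ(HClO₄) ≈ -10
PhCH₂–Cl loses Cl⁻: pKₐ(HCl) ≈ -7
PhCH₂–ONO₂ loses NO₃⁻: pKₐ(HNO₃) ≈ -1.3

PhCH₂–OTf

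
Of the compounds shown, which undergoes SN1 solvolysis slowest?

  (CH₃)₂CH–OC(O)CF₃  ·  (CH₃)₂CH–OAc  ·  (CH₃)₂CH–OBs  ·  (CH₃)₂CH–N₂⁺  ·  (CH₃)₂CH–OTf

(CH₃)₂CH–OAc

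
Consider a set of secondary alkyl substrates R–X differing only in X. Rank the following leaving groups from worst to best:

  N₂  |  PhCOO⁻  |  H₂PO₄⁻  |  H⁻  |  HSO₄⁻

Leaving-group ability tracks the stability of the departed species; conjugate-acid pKₐ is the usual yardstick (lower pKₐ → better LG).
N₂: no meaningful conjugate acid; N₂ departs as an exceptionally stable neutral molecule
HSO₄⁻: pKₐ(H₂SO₄) ≈ -3
H₂PO₄⁻: pKₐ(H₃PO₄) ≈ 2.1
PhCOO⁻: pKₐ(C₆H₅COOH) ≈ 4.2 — aryl carboxylate
H⁻: pKₐ(H₂) ≈ 36
Reversing gives the worst-to-best order requested.

H⁻ < PhCOO⁻ < H₂PO₄⁻ < HSO₄⁻ < N₂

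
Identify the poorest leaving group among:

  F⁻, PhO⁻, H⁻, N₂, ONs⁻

A good leaving group is a weak base: the lower the pKₐ of its conjugate acid, the more readily it departs.
N₂: no meaningful conjugate acid; N₂ departs as an exceptionally stable neutral molecule
ONs⁻: pKₐ(p-O₂NC₆H₄SO₃H) ≈ -3.5
F⁻: pKₐ(HF) ≈ 3.2
PhO⁻: pKₐ(C₆H₅OH (phenol)) ≈ 10
H⁻: pKₐ(H₂) ≈ 36

H⁻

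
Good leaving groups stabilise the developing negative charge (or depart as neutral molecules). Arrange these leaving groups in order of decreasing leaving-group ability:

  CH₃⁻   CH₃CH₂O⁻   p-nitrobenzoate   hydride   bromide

Leaving-group ability tracks the stability of the departed species; conjugate-acid pKₐ is the usual yardstick (lower pKₐ → better LG).
bromide: pKₐ(HBr) ≈ -9
p-nitrobenzoate: pKₐ(p-nitrobenzoic acid) ≈ 3.4
CH₃CH₂O⁻: pKₐ(CH₃CH₂OH) ≈ 16
hydride: pKₐ(H₂) ≈ 36
CH₃⁻: pKₐ(CH₄) ≈ 48

bromide > p-nitrobenzoate > CH₃CH₂O⁻ > hydride > CH₃⁻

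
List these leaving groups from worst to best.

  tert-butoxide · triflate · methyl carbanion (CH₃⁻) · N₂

methyl carbanion (CH₃⁻) < tert-butoxide < triflate < N₂

Rank by basicity of the departing species: weakest base leaves most easily.
N₂: no meaningful conjugate acid; N₂ departs as an exceptionally stable neutral molecule
triflate: pKₐ(CF₃SO₃H (triflic acid)) ≈ -14 — charge spread over three oxygens and a CF₃ group; the premier leaving group in synthesis
tert-butoxide: pKₐ(t-BuOH) ≈ 18
methyl carbanion (CH₃⁻): pKₐ(CH₄) ≈ 48 — unstabilised carbanion; the worst conceivable leaving group
Reversing gives the worst-to-best order requested.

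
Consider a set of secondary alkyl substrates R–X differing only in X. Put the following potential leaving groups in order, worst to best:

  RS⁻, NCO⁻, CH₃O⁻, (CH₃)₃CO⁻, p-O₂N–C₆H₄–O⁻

(CH₃)₃CO⁻ < CH₃O⁻ < RS⁻ < p-O₂N–C₆H₄–O⁻ < NCO⁻

NCO⁻: pKₐ(HOCN) ≈ 3.5 — resonance between N and O
p-O₂N–C₆H₄–O⁻: pKₐ(p-nitrophenol) ≈ 7.2 — nitro group delocalises the charge; the classic chromogenic LG
RS⁻: pKₐ(RSH (a thiol)) ≈ 10.5 — moderately basic; rarely leaves without activation
CH₃O⁻: pKₐ(CH₃OH) ≈ 15.5 — strong base; alkoxides do not leave unassisted
(CH₃)₃CO⁻: pKₐ(t-BuOH) ≈ 18 — bulky, strongly basic alkoxide
Listed from poorest to best leaving group as asked.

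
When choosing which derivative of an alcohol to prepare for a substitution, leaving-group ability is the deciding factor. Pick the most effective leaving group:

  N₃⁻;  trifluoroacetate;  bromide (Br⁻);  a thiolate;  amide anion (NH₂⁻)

bromide (Br⁻)

The more stable X⁻ (or X) is on its own — i.e. the weaker a base it is — the better a leaving group it makes.
bromide (Br⁻): pKₐ(HBr) ≈ -9
trifluoroacetate: pKₐ(CF₃COOH) ≈ 0.2
N₃⁻: pKₐ(HN₃) ≈ 4.7
a thiolate: pKₐ(RSH (a thiol)) ≈ 10.5
amide anion (NH₂⁻): pKₐ(NH₃) ≈ 38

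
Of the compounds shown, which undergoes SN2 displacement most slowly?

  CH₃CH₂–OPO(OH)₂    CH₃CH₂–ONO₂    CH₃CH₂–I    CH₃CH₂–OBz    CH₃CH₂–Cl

Same R in every case — rank the leaving groups.
Leaving-group ability tracks the stability of the departed species; conjugate-acid pKₐ is the usual yardstick (lower pKₐ → better LG).
CH₃CH₂–I loses I⁻: pKₐ(HI) ≈ -10
CH₃CH₂–Cl loses Cl⁻: pKₐ(HCl) ≈ -7
CH₃CH₂–ONO₂ loses NO₃⁻: pKₐ(HNO₃) ≈ -1.3
CH₃CH₂–OPO(OH)₂ loses H₂PO₄⁻: pKₐ(H₃PO₄) ≈ 2.1
CH₃CH₂–OBz loses PhCOO⁻: pKₐ(C₆H₅COOH) ≈ 4.2

CH₃CH₂–OBz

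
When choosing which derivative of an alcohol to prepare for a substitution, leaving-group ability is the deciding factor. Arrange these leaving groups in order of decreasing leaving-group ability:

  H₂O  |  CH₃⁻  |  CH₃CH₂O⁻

H₂O > CH₃CH₂O⁻ > CH₃⁻

A good leaving group is a weak base: the lower the pKₐ of its conjugate acid, the more readily it departs.
H₂O: pKₐ(H₃O⁺) ≈ -1.7
CH₃CH₂O⁻: pKₐ(CH₃CH₂OH) ≈ 16
CH₃⁻: pKₐ(CH₄) ≈ 48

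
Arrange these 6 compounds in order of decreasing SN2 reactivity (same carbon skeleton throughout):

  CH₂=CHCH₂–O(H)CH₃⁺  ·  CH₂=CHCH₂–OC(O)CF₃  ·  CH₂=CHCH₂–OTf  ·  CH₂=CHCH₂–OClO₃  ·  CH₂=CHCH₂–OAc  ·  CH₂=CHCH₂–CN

With the same alkyl group throughout, only the leaving group differentiates the rates.
A good leaving group is a weak base: the lower the pKₐ of its conjugate acid, the more readily it departs.
CH₂=CHCH₂–OTf loses OTf⁻: pKₐ(CF₃SO₃H (triflic acid)) ≈ -14
CH₂=CHCH₂–OClO₃ loses ClO₄⁻: pKₐ(HClO₄) ≈ -10
CH₂=CHCH₂–O(H)CH₃⁺ loses R'OH: pKₐ(R'OH₂⁺) ≈ -2.4
CH₂=CHCH₂–OC(O)CF₃ loses CF₃COO⁻: pKₐ(CF₃COOH) ≈ 0.2
CH₂=CHCH₂–OAc loses AcO⁻: pKₐ(CH₃COOH) ≈ 4.8
CH₂=CHCH₂–CN loses CN⁻: pKₐ(HCN) ≈ 9.2

CH₂=CHCH₂–OTf > CH₂=CHCH₂–OClO₃ > CH₂=CHCH₂–O(H)CH₃⁺ > CH₂=CHCH₂–OC(O)CF₃ > CH₂=CHCH₂–OAc > CH₂=CHCH₂–CN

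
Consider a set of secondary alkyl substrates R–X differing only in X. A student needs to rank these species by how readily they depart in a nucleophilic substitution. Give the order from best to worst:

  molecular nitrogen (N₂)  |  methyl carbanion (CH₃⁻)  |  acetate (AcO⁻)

Leaving-group ability tracks the stability of the departed species; conjugate-acid pKₐ is the usual yardstick (lower pKₐ → better LG).
molecular nitrogen (N₂): no meaningful conjugate acid; N₂ departs as an exceptionally stable neutral molecule
acetate (AcO⁻): pKₐ(CH₃COOH) ≈ 4.8
methyl carbanion (CH₃⁻): pKₐ(CH₄) ≈ 48

molecular nitrogen (N₂) > acetate (AcO⁻) > methyl carbanion (CH₃⁻)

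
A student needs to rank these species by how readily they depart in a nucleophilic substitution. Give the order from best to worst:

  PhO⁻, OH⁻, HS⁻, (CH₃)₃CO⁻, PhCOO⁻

PhCOO⁻ > HS⁻ > PhO⁻ > OH⁻ > (CH₃)₃CO⁻

A good leaving group is a weak base: the lower the pKₐ of its conjugate acid, the more readily it departs.
PhCOO⁻: pKₐ(C₆H₅COOH) ≈ 4.2
HS⁻: pKₐ(H₂S) ≈ 7
PhO⁻: pKₐ(C₆H₅OH (phenol)) ≈ 10 — resonance into the ring helps, but still a poor LG
OH⁻: pKₐ(H₂O) ≈ 15.7
(CH₃)₃CO⁻: pKₐ(t-BuOH) ≈ 18 — bulky, strongly basic alkoxide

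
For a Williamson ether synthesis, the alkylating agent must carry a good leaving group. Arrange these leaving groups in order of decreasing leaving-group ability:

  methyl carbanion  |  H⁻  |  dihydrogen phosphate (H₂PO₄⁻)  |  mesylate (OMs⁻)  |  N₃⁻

mesylate (OMs⁻) > dihydrogen phosphate (H₂PO₄⁻) > N₃⁻ > H⁻ > methyl carbanion

Leaving-group ability tracks the stability of the departed species; conjugate-acid pKₐ is the usual yardstick (lower pKₐ → better LG).
mesylate (OMs⁻): pKₐ(CH₃SO₃H (MsOH)) ≈ -1.9 — resonance-delocalised alkanesulfonate
dihydrogen phosphate (H₂PO₄⁻): pKₐ(H₃PO₄) ≈ 2.1 — moderate base; biological leaving group after further activation
N₃⁻: pKₐ(HN₃) ≈ 4.7
H⁻: pKₐ(H₂) ≈ 36 — extremely strong base; leaves only in special hydride-transfer contexts
methyl carbanion: pKₐ(CH₄) ≈ 48 — unstabilised carbanion; the worst conceivable leaving group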